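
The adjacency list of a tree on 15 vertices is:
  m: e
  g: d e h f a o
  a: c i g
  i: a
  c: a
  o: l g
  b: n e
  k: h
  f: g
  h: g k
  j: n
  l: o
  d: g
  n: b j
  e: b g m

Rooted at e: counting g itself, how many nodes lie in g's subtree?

g's subtree: {g, f, a, h, o, d, i, c, k, l}, size 10.

10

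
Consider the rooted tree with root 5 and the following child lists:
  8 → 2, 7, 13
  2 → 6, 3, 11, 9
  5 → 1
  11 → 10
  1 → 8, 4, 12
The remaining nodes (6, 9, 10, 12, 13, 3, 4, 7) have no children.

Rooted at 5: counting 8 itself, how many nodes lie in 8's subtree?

8's subtree: {8, 2, 13, 7, 11, 9, 6, 3, 10}, size 9.

9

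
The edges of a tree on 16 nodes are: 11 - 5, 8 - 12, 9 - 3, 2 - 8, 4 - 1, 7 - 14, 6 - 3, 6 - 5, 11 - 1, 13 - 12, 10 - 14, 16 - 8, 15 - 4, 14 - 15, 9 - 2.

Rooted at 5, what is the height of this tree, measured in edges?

The longest root-to-leaf path is 5-6-3-9-2-8-12-13 (7 edges).

7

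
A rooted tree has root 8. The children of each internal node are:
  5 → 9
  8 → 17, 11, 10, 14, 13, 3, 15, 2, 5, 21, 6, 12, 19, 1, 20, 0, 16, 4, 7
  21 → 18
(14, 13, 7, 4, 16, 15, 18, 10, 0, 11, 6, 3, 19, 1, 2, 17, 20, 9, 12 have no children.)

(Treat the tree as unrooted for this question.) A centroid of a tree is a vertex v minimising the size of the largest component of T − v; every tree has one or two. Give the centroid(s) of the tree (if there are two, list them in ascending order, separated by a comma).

If 8 is removed the pieces have sizes 2, 2, 1, 1, 1, 1, 1, 1, 1, 1, 1, 1, 1, 1, 1, 1, 1, 1, 1, all ≤ ⌊22/2⌋ = 11.
Every other node leaves some component of size > 11, so the centroid is unique.

8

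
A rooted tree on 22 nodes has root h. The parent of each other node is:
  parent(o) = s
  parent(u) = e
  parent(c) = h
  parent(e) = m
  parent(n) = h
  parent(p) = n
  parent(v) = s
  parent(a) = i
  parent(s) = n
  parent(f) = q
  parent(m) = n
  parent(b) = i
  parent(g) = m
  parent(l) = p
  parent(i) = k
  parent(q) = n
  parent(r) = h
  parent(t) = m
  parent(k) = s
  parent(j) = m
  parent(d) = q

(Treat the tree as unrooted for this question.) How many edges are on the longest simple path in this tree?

A longest path is b - i - k - s - n - m - e - u, with 7 edges.

7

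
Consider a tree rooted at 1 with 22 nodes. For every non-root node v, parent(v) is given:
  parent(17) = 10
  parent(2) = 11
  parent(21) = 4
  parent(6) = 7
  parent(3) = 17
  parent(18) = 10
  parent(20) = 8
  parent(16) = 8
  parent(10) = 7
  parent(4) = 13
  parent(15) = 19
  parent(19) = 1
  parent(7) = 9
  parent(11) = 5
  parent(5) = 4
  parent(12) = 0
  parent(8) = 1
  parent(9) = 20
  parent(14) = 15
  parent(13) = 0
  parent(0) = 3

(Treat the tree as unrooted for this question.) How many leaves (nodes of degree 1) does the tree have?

7

Degree-1 nodes: 2, 6, 12, 14, 16, 18, 21 — 7 of them.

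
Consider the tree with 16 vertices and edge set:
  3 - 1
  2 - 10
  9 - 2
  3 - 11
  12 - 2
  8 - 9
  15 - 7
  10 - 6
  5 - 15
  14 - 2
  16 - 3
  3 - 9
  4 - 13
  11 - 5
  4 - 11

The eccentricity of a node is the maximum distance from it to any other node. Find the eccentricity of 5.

6

Distances from 5 peak at 6, attained at 6.
5-11-3-9-2-10-6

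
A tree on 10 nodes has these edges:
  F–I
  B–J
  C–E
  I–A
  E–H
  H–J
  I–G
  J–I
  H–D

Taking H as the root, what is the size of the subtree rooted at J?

The subtree rooted at J contains: J, I, B, G, F, A — 6 nodes.

6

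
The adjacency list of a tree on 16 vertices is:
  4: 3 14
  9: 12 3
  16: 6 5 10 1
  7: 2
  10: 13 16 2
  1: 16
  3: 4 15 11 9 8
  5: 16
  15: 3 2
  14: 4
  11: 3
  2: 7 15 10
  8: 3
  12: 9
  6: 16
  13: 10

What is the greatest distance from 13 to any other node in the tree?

6

A farthest node from 13 is 14 (12 also at distance 6).
The path 13-10-2-15-3-4-14 has 6 edges.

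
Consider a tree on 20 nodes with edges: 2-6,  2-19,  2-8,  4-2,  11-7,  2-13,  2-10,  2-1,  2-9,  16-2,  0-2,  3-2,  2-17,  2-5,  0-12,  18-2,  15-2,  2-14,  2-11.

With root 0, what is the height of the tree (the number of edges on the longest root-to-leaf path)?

A deepest node is 7, reached by 0 – 2 – 11 – 7.
That path has 3 edges, so the height is 3.

3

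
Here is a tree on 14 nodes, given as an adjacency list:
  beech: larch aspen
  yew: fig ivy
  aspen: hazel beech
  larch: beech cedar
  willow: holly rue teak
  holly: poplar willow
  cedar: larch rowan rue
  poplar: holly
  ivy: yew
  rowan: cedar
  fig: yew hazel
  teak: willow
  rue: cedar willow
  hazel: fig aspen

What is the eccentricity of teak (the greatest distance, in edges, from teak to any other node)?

10

Distances from teak peak at 10, attained at ivy.
teak-willow-rue-cedar-larch-beech-aspen-hazel-fig-yew-ivy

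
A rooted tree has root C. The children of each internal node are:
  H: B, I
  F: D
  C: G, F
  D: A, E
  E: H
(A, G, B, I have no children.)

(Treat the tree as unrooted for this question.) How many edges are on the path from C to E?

3

The path is C - F - D - E, which has 3 edges.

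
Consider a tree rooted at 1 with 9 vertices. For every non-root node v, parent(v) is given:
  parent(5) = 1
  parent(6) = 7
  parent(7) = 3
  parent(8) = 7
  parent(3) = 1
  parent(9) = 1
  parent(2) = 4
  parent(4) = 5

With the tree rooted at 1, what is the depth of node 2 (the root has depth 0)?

3

Climbing from 2 to the root: 2–4–5–1. That's 3 steps.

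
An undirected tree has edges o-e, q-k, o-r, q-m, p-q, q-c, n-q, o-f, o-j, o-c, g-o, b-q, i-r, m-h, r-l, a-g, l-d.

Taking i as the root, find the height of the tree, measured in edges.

h sits deepest: i-r-o-c-q-m-h — 6 edges from the root.

6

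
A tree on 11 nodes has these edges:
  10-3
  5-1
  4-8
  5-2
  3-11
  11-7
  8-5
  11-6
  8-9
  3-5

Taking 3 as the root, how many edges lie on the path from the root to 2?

3 → 5 → 2 — 2 edges.

2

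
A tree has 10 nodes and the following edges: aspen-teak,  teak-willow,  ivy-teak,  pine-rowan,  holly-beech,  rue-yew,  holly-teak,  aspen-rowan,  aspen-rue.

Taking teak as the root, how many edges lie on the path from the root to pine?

Climbing from pine to the root: pine → rowan → aspen → teak. That's 3 steps.

3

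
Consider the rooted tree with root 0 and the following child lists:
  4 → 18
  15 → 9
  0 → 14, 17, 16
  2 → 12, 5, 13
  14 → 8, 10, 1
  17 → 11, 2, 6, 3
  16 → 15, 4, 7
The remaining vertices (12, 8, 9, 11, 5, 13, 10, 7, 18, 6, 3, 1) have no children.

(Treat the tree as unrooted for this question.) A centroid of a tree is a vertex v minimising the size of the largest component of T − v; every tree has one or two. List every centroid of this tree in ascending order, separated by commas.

0

If 0 is removed the pieces have sizes 8, 6, 4, all ≤ ⌊19/2⌋ = 9.
Every other node leaves some component of size > 9, so the centroid is unique.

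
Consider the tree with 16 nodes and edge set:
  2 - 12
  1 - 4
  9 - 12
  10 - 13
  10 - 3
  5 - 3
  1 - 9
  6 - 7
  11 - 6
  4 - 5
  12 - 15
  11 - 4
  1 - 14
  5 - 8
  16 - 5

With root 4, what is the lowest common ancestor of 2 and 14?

1

Path 2→root: 2 12 9 1 4; path 14→root: 14 1 4.
First common node: 1.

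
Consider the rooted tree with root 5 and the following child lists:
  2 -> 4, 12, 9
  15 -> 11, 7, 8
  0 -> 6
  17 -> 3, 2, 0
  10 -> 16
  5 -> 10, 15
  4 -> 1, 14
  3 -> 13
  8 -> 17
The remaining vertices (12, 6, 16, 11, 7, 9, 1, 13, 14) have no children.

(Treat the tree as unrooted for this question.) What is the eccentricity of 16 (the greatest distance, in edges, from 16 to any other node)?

The node farthest from 16 is 1 (14 also at distance 8), via 16 – 10 – 5 – 15 – 8 – 17 – 2 – 4 – 1 — 8 edges.

8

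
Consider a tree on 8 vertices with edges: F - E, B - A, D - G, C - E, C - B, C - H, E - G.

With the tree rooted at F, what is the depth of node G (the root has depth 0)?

2

F – E – G — 2 edges.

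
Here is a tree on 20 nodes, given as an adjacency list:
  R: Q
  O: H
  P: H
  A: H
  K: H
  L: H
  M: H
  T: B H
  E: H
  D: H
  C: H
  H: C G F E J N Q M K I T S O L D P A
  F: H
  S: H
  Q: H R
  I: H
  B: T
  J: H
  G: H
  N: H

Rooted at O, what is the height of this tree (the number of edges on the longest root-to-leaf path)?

3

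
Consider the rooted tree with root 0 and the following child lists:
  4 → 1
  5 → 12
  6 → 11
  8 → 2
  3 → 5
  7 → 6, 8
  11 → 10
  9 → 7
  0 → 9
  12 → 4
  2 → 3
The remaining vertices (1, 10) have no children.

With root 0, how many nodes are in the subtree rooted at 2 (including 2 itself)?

6

The subtree rooted at 2 contains: 2, 3, 5, 12, 4, 1 — 6 nodes.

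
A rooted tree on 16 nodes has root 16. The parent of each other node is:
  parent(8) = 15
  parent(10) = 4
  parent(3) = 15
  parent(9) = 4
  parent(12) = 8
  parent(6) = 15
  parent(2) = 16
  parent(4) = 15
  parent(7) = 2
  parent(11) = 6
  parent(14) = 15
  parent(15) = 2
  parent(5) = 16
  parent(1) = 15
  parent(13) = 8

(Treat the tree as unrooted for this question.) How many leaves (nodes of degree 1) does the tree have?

Degree-1 nodes: 1, 3, 5, 7, 9, 10, 11, 12, 13, 14 — 10 of them.

10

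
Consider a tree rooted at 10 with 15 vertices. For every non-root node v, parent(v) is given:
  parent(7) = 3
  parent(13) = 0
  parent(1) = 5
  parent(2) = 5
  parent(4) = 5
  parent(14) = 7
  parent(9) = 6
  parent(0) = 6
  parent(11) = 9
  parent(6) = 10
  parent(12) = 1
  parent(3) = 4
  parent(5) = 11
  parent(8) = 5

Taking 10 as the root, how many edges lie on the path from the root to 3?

10–6–9–11–5–4–3 — 6 edges.

6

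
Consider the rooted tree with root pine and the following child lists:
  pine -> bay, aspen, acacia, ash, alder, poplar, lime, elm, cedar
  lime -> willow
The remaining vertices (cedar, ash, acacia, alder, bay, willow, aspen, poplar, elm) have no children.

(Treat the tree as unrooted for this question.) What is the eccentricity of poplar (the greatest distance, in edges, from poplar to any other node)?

A farthest node from poplar is willow.
The path poplar–pine–lime–willow has 3 edges.

3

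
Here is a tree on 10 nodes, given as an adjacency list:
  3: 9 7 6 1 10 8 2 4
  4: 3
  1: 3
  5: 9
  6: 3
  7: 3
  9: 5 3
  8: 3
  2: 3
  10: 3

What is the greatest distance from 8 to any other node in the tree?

Distances from 8 peak at 3, attained at 5.
8-3-9-5

3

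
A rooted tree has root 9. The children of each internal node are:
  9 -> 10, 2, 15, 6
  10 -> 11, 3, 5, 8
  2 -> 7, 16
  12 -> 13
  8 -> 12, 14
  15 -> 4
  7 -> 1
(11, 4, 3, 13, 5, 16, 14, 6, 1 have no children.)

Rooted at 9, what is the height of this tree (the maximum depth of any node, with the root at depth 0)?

13 sits deepest: 9 → 10 → 8 → 12 → 13 — 4 edges from the root.

4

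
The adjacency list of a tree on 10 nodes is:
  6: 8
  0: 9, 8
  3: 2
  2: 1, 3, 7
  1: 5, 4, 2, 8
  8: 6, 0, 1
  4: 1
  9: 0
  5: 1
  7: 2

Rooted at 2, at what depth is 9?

Climbing from 9 to the root: 9 → 0 → 8 → 1 → 2. That's 4 steps.

4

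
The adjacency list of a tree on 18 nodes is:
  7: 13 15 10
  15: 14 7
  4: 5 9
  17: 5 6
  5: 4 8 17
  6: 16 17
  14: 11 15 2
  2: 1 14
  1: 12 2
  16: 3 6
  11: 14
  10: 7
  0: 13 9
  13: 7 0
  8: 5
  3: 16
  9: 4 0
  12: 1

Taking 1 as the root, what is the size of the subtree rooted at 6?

6's subtree: {6, 16, 3}, size 3.

3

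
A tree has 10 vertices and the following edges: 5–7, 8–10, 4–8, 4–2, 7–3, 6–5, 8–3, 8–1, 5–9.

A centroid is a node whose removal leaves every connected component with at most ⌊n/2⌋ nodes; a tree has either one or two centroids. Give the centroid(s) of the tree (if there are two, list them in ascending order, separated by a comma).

3, 8

Removing 8 splits the tree into components of sizes 5, 2, 1, 1; the largest is 5 ≤ ⌊10/2⌋ = 5.
3 is adjacent to 8 and is also a centroid (the largest component after removing it is likewise 5).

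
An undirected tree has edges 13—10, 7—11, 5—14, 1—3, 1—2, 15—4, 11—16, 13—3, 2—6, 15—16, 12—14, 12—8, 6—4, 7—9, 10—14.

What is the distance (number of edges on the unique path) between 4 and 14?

7

The path is 4–6–2–1–3–13–10–14, which has 7 edges.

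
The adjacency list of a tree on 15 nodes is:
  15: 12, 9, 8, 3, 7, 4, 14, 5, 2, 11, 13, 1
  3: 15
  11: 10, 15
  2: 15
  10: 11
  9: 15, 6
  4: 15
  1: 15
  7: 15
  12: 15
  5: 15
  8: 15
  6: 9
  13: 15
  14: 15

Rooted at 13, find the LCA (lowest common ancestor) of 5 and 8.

Ancestors of 5 (toward the root): 5, 15, 13.
Ancestors of 8: 8, 15, 13.
The deepest node appearing in both lists is 15.

15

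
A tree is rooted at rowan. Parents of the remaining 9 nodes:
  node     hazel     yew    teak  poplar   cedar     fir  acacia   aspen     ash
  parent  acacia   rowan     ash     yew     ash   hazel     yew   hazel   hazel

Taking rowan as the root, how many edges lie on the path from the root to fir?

Path from rowan to fir: rowan → yew → acacia → hazel → fir, which has 4 edges.

4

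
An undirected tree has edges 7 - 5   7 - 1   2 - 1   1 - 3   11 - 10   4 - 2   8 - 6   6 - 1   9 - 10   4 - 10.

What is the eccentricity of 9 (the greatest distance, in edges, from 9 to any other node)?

6

The node farthest from 9 is 5 (8 also at distance 6), via 9-10-4-2-1-7-5 — 6 edges.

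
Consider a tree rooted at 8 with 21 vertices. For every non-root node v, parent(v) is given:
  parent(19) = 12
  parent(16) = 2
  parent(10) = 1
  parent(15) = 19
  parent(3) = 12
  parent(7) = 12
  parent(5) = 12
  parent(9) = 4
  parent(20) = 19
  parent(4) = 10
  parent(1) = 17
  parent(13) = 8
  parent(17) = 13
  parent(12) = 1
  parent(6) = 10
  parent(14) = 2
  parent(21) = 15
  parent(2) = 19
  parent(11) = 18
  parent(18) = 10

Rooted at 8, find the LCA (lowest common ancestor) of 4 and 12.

4's ancestor chain is 4, 10, 1, 17, 13, 8 and 12's is 12, 1, 17, 13, 8; they first meet at 1.

1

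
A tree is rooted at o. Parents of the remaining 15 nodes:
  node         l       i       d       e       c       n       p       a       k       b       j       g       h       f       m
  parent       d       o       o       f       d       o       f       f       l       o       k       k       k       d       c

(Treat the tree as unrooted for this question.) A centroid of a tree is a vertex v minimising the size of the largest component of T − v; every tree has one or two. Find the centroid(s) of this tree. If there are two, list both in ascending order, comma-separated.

If d is removed the pieces have sizes 5, 4, 4, 2, all ≤ ⌊16/2⌋ = 8.
No neighbour of d does as well, so d is the unique centroid.

d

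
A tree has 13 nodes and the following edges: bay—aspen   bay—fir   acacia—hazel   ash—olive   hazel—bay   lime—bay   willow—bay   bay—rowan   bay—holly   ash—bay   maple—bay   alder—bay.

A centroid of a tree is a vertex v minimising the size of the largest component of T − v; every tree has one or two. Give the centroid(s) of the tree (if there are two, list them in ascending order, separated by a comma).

Delete bay: the remaining components have sizes 2, 2, 1, 1, 1, 1, 1, 1, 1, 1. Max 2 ≤ 6, so bay is a centroid.
No neighbour of bay does as well, so bay is the unique centroid.

bay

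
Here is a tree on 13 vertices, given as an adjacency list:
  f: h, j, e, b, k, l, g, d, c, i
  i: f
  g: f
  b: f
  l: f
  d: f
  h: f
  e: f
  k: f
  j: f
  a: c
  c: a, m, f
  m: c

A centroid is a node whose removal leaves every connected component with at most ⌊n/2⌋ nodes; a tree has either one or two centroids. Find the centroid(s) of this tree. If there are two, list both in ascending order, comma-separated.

f

Delete f: the remaining components have sizes 3, 1, 1, 1, 1, 1, 1, 1, 1, 1. Max 3 ≤ 6, so f is a centroid.
Every other node leaves some component of size > 6, so the centroid is unique.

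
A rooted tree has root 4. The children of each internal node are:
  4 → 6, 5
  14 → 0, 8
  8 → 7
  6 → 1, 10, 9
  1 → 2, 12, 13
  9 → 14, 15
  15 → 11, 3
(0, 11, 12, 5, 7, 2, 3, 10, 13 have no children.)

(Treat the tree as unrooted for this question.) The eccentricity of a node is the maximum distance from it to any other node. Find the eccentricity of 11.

5

A farthest node from 11 is 13 (5, 12, 7, 2 also at distance 5).
The path 11–15–9–6–1–13 has 5 edges.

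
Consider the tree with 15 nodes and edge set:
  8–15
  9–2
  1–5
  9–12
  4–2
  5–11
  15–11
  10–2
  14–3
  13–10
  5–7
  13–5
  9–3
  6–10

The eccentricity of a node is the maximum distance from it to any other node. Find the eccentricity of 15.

8

The node farthest from 15 is 14, via 15-11-5-13-10-2-9-3-14 — 8 edges.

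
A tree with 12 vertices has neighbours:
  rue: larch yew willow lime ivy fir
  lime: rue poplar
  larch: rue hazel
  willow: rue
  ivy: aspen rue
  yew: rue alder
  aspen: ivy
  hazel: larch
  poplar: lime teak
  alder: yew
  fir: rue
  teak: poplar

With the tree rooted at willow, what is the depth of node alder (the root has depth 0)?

Path from willow to alder: willow → rue → yew → alder, which has 3 edges.

3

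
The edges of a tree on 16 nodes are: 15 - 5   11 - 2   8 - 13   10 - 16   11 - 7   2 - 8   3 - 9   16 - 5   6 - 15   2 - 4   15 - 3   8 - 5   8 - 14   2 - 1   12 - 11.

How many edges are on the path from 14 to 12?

4

The path is 14–8–2–11–12, which has 4 edges.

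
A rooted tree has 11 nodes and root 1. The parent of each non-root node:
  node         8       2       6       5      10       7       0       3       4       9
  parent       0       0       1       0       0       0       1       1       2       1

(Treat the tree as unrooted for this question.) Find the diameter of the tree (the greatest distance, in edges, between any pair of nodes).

A longest path is 4–2–0–1–6, with 4 edges.

4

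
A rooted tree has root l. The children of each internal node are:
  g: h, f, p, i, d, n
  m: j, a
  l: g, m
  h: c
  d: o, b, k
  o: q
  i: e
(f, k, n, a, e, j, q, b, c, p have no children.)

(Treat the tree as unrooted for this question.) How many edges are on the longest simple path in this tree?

BFS from q reaches j last, at distance 6; BFS from j confirms no node is farther.
Path: q - o - d - g - l - m - j.

6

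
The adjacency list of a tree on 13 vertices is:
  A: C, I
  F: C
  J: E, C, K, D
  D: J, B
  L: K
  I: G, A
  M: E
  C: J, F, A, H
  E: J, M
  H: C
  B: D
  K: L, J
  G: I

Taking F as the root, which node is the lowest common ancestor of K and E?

K's ancestor chain is K, J, C, F and E's is E, J, C, F; they first meet at J.

J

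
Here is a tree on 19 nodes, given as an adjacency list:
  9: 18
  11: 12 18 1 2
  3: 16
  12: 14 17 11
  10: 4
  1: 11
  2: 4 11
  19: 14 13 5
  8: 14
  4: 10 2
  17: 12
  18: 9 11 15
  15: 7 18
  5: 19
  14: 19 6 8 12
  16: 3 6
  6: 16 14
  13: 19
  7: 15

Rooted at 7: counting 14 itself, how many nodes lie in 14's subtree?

8

The subtree rooted at 14 contains: 14, 19, 6, 8, 5, 13, 16, 3 — 8 nodes.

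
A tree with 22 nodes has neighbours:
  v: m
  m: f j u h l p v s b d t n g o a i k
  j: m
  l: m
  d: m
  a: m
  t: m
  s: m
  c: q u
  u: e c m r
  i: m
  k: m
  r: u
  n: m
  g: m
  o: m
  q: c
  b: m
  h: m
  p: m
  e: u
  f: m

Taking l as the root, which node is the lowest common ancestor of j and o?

Path j→root: j m l; path o→root: o m l.
First common node: m.

m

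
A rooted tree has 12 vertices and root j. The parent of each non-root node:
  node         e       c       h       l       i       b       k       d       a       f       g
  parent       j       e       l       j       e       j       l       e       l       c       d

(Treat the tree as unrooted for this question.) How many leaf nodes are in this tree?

7

The leaves are a, b, f, g, h, i, k.
That is 7 leaves.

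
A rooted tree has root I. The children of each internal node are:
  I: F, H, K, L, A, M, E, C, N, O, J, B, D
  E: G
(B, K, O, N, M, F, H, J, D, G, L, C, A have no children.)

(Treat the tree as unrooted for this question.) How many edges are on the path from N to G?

The path is N–I–E–G, which has 3 edges.

3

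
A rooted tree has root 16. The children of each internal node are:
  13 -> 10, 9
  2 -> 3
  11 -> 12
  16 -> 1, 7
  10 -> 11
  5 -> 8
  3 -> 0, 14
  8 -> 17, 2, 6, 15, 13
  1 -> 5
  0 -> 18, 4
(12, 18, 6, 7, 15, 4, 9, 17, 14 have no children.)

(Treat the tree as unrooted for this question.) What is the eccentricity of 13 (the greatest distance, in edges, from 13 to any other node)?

5

Distances from 13 peak at 5, attained at 18 (7, 4 also at distance 5).
13-8-2-3-0-18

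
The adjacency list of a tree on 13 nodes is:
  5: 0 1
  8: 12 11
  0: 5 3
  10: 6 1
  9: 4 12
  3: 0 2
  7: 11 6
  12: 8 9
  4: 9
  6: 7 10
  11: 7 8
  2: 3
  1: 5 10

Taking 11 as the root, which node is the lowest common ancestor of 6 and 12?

11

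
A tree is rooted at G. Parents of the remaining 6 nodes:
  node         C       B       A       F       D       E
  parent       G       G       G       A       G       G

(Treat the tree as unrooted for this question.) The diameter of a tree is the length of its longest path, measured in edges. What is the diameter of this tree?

A longest path is F-A-G-E, with 3 edges.

3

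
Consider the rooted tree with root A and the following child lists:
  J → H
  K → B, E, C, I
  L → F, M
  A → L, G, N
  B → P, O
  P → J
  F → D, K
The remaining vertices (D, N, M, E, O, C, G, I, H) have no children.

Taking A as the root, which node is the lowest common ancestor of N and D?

Ancestors of N (toward the root): N, A.
Ancestors of D: D, F, L, A.
The deepest node appearing in both lists is A.

A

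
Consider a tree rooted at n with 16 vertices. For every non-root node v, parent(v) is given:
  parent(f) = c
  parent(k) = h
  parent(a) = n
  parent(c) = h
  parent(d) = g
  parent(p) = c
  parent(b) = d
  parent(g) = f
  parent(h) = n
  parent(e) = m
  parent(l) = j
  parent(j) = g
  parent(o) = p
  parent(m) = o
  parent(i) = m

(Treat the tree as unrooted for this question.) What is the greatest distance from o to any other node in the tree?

6

The node farthest from o is l (b also at distance 6), via o–p–c–f–g–j–l — 6 edges.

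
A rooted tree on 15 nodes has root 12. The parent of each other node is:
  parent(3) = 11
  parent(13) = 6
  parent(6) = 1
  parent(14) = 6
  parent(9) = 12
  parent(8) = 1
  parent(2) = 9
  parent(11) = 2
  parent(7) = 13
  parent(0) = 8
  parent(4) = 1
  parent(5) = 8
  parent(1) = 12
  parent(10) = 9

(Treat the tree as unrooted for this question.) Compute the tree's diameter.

8

A longest path is 3-11-2-9-12-1-6-13-7, with 8 edges.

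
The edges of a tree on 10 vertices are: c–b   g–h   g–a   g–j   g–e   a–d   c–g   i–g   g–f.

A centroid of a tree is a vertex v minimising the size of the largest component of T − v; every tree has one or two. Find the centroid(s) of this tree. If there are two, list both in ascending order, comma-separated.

g

If g is removed the pieces have sizes 2, 2, 1, 1, 1, 1, 1, all ≤ ⌊10/2⌋ = 5.
No neighbour of g does as well, so g is the unique centroid.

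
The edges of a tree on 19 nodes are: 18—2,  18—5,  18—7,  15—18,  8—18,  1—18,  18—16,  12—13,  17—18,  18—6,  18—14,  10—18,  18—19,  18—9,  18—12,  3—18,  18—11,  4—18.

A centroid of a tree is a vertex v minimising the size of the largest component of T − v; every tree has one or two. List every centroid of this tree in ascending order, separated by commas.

Delete 18: the remaining components have sizes 2, 1, 1, 1, 1, 1, 1, 1, 1, 1, 1, 1, 1, 1, 1, 1, 1. Max 2 ≤ 9, so 18 is a centroid.
No neighbour of 18 does as well, so 18 is the unique centroid.

18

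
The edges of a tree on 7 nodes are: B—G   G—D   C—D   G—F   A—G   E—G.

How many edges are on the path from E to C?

3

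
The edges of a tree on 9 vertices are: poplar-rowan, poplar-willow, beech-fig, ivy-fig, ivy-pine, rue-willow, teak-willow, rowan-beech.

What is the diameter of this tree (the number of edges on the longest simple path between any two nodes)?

7

BFS from pine reaches rue last, at distance 7; BFS from rue confirms no node is farther.
Path: pine-ivy-fig-beech-rowan-poplar-willow-rue.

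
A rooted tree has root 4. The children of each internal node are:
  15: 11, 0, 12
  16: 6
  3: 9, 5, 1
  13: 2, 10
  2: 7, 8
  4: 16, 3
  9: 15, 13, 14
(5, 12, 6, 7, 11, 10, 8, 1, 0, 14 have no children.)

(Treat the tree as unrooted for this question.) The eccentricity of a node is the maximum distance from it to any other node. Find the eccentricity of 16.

6

A farthest node from 16 is 7 (8 also at distance 6).
The path 16–4–3–9–13–2–7 has 6 edges.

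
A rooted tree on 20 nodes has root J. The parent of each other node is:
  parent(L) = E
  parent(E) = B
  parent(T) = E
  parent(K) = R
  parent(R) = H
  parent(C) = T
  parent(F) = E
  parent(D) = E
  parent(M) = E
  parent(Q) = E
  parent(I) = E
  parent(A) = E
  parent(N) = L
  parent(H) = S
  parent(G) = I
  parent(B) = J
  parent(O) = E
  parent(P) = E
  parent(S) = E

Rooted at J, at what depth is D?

Climbing from D to the root: D–E–B–J. That's 3 steps.

3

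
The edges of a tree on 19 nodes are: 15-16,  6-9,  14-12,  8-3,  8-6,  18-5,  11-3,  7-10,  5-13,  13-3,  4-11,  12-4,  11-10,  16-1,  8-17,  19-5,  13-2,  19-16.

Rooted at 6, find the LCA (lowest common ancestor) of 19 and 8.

Ancestors of 19 (toward the root): 19, 5, 13, 3, 8, 6.
Ancestors of 8: 8, 6.
The deepest node appearing in both lists is 8.

8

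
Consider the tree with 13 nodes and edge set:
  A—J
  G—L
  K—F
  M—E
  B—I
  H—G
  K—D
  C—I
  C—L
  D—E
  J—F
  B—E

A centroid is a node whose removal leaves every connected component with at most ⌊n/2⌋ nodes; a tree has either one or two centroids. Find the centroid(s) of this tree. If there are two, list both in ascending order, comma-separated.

E

Removing E splits the tree into components of sizes 6, 5, 1; the largest is 6 ≤ ⌊13/2⌋ = 6.
No neighbour of E does as well, so E is the unique centroid.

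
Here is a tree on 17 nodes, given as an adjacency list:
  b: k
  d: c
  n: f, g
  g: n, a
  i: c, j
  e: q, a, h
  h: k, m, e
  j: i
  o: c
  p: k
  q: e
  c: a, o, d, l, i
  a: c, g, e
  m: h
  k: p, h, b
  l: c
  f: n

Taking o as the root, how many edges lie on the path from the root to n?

Path from o to n: o – c – a – g – n, which has 4 edges.

4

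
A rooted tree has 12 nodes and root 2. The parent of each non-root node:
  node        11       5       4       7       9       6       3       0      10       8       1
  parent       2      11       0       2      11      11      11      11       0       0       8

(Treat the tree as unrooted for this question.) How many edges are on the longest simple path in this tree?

5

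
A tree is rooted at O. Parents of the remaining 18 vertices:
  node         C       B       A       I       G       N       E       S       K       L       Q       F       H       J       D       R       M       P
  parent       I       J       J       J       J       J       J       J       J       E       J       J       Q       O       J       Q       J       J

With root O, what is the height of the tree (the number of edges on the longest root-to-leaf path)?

A deepest node is H, reached by O → J → Q → H.
That path has 3 edges, so the height is 3.

3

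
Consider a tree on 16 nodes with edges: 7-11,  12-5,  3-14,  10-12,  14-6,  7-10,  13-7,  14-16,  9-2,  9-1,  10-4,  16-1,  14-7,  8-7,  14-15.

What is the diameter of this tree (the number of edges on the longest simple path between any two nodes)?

8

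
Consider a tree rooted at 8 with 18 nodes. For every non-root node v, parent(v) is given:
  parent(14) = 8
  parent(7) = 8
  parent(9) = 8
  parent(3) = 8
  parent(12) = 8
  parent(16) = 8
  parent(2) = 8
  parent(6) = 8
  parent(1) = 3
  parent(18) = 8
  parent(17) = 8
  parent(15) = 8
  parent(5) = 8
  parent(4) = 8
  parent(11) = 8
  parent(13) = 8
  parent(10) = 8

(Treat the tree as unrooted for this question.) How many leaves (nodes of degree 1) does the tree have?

16

The leaves are 1, 2, 4, 5, 6, 7, 9, 10, 11, 12, 13, 14, 15, 16, 17, 18.
That is 16 leaves.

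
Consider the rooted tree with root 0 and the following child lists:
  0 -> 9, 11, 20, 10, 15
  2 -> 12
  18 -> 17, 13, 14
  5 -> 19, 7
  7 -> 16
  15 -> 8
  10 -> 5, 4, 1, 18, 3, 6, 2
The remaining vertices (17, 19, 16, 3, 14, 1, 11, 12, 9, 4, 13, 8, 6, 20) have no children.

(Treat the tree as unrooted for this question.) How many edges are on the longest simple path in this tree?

6

Starting from 8, a farthest node is 16 at distance 6.
One longest path: 8–15–0–10–5–7–16.
So the diameter is 6.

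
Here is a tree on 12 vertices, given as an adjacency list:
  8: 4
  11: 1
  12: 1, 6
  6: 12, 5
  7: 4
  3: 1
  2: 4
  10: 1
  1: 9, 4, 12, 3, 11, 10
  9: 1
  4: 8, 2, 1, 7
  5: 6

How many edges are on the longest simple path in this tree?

5

Starting from 5, a farthest node is 8 at distance 5.
One longest path: 5-6-12-1-4-8.
So the diameter is 5.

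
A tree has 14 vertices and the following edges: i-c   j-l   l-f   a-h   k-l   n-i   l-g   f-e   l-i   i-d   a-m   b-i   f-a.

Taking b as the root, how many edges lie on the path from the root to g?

Path from b to g: b – i – l – g, which has 3 edges.

3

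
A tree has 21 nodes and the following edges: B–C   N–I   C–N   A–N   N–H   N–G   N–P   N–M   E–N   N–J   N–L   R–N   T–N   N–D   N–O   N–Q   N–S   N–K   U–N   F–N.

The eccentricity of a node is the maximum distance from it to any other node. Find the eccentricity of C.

2

The node farthest from C is D (H, K, E, M, S, I, Q, A, T, R, U, J, L, G, P, F, O also at distance 2), via C–N–D — 2 edges.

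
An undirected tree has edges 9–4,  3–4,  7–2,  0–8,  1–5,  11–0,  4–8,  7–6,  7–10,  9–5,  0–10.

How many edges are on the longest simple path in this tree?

BFS from 6 reaches 1 last, at distance 8; BFS from 1 confirms no node is farther.
Path: 6 – 7 – 10 – 0 – 8 – 4 – 9 – 5 – 1.

8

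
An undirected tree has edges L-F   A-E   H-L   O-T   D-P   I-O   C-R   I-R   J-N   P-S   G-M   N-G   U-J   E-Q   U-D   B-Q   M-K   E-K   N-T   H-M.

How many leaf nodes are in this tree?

Degree-1 nodes: A, B, C, F, S — 5 of them.

5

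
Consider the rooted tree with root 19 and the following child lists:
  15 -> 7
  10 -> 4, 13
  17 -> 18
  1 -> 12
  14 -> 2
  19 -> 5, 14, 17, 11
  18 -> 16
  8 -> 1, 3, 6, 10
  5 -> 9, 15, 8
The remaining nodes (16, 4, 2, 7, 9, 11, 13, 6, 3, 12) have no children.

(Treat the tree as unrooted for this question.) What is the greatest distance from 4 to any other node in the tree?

7

Distances from 4 peak at 7, attained at 16.
4–10–8–5–19–17–18–16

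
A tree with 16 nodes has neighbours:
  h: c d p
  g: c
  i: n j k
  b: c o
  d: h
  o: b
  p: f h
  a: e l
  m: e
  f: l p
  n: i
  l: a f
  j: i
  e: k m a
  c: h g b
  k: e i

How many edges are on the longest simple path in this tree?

11

BFS from j reaches o last, at distance 11; BFS from o confirms no node is farther.
Path: j - i - k - e - a - l - f - p - h - c - b - o.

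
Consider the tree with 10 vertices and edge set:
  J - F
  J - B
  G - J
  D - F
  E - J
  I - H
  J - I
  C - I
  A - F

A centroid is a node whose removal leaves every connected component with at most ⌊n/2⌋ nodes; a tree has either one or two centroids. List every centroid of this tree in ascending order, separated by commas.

Delete J: the remaining components have sizes 3, 3, 1, 1, 1. Max 3 ≤ 5, so J is a centroid.
Every other node leaves some component of size > 5, so the centroid is unique.

J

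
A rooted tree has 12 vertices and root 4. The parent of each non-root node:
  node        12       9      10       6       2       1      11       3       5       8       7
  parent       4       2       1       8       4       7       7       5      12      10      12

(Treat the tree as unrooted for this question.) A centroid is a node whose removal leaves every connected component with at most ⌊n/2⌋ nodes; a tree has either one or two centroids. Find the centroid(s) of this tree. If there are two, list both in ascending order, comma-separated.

7, 12

If 7 is removed the pieces have sizes 6, 4, 1, all ≤ ⌊12/2⌋ = 6.
12 is adjacent to 7 and is also a centroid (the largest component after removing it is likewise 6).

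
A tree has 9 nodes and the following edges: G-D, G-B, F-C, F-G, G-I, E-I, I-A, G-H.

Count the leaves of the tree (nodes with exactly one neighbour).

Exactly 6 nodes have a single neighbour: A, B, C, D, E, H.

6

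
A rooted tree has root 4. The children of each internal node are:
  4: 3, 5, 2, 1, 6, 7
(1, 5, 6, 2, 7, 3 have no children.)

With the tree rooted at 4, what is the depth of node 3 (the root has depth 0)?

1

4–3 — 1 edges.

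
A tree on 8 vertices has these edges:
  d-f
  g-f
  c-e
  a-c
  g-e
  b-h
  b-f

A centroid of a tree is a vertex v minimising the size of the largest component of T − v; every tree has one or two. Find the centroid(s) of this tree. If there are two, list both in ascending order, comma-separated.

If f is removed the pieces have sizes 4, 2, 1, all ≤ ⌊8/2⌋ = 4.
g is adjacent to f and is also a centroid (the largest component after removing it is likewise 4).

f, g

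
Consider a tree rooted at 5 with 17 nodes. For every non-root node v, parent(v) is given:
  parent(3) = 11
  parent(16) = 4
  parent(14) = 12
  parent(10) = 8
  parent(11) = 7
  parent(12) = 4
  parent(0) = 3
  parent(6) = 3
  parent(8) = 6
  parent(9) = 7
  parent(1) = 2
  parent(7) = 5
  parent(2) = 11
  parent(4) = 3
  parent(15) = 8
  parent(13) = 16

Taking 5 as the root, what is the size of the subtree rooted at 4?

4's subtree: {4, 16, 12, 13, 14}, size 5.

5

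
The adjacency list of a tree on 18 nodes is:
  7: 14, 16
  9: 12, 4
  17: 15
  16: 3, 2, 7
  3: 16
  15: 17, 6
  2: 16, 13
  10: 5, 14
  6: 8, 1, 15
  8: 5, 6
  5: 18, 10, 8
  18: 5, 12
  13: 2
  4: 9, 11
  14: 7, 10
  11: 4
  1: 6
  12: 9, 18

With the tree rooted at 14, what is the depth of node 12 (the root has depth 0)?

14 → 10 → 5 → 18 → 12 — 4 edges.

4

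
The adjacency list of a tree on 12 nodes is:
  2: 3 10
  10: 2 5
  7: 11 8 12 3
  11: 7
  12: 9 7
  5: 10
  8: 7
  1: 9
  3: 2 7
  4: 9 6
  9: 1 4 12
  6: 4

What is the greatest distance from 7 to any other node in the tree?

4

A farthest node from 7 is 6 (5 also at distance 4).
The path 7-12-9-4-6 has 4 edges.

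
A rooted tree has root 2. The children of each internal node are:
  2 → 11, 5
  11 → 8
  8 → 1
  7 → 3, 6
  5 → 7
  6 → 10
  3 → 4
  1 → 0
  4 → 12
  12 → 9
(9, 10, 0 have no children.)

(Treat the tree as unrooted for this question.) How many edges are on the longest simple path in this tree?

Starting from 9, a farthest node is 0 at distance 10.
One longest path: 9 - 12 - 4 - 3 - 7 - 5 - 2 - 11 - 8 - 1 - 0.
So the diameter is 10.

10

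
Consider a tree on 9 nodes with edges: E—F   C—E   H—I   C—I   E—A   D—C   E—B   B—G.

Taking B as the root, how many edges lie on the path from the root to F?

B – E – F — 2 edges.

2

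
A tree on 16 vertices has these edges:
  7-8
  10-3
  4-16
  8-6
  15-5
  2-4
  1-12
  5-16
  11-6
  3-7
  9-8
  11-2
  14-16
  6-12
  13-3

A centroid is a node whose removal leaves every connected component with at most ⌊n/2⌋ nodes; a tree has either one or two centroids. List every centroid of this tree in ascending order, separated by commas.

6

Delete 6: the remaining components have sizes 7, 6, 2. Max 7 ≤ 8, so 6 is a centroid.
No neighbour of 6 does as well, so 6 is the unique centroid.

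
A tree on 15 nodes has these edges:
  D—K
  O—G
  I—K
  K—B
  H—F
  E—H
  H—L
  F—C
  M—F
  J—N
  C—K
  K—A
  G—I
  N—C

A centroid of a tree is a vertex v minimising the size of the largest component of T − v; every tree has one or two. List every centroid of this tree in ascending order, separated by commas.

If C is removed the pieces have sizes 7, 5, 2, all ≤ ⌊15/2⌋ = 7.
No neighbour of C does as well, so C is the unique centroid.

C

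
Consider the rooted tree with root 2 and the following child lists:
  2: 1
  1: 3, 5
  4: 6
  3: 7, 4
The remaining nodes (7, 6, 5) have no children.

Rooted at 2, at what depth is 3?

2

2 → 1 → 3 — 2 edges.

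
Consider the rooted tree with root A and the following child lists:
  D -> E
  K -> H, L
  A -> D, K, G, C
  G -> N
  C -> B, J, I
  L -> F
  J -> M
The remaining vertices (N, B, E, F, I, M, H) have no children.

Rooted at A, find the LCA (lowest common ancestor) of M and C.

C

M's ancestor chain is M, J, C, A and C's is C, A; they first meet at C.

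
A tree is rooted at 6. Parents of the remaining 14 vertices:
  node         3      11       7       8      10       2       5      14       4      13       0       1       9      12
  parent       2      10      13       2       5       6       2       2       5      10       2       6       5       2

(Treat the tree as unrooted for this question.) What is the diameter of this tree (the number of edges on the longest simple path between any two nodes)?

6

A longest path is 7–13–10–5–2–6–1, with 6 edges.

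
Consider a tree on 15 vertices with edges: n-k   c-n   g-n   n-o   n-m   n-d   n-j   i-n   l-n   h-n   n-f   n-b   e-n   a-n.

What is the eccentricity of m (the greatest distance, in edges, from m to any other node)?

2

The node farthest from m is f (b, o, k, i, h, e, a, g, d, l, c, j also at distance 2), via m – n – f — 2 edges.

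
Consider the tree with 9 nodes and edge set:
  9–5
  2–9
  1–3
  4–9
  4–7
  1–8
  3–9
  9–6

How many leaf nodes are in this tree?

Exactly 5 nodes have a single neighbour: 2, 5, 6, 7, 8.

5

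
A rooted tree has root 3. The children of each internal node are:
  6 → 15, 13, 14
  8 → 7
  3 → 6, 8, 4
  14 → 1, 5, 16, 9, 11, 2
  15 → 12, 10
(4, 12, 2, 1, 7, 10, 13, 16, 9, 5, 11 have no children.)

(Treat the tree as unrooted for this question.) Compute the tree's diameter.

A longest path is 12 – 15 – 6 – 3 – 8 – 7, with 5 edges.

5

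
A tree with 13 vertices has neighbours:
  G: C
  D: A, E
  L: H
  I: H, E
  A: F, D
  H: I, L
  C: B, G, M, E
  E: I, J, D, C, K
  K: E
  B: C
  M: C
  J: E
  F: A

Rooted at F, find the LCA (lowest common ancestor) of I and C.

E

Ancestors of I (toward the root): I, E, D, A, F.
Ancestors of C: C, E, D, A, F.
The deepest node appearing in both lists is E.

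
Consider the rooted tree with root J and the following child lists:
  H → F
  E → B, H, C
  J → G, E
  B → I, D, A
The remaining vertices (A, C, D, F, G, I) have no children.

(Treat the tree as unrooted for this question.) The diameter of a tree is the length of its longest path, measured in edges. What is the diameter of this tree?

4

Starting from G, a farthest node is F at distance 4.
One longest path: G - J - E - H - F.
So the diameter is 4.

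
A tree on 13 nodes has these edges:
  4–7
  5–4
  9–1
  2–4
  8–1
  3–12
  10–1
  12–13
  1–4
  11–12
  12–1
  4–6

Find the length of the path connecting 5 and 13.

5–4–1–12–13: 4 edges.

4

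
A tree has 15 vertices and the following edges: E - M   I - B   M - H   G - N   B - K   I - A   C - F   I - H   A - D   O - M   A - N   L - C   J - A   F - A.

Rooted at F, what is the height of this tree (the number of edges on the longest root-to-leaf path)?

E sits deepest: F – A – I – H – M – E — 5 edges from the root.

5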